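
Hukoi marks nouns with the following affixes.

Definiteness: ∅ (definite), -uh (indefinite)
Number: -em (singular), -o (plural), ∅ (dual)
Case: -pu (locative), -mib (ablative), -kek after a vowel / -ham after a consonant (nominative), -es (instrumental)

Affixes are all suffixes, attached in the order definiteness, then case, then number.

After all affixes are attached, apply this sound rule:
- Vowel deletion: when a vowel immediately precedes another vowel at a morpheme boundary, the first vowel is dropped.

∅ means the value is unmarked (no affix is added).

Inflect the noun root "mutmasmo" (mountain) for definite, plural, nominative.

definiteness = definite: zero marking, form stays mutmasmo.
Attach case nominative -kek (after vowel 'o') → mutmasmokek.
Attach number plural -o → mutmasmokeko.
Vowel deletion: no change.

mutmasmokeko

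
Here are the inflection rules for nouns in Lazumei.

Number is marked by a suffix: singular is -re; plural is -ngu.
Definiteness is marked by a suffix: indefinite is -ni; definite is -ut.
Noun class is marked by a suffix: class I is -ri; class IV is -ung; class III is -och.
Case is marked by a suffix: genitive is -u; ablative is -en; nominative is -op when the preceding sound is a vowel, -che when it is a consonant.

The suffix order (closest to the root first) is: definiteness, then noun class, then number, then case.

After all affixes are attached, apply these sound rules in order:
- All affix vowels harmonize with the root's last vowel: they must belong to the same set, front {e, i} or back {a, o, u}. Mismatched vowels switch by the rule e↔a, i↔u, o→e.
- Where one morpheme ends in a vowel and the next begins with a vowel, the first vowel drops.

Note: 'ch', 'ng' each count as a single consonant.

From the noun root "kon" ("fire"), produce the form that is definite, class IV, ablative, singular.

konutungran

Attach definiteness definite -ut → konut.
Attach noun class class IV -ung → konutung.
Attach number singular -re → konutungre.
Attach case ablative -en → konutungreen.
Apply vowel harmony: konutungreen → konutungraan.
Apply vowel deletion: konutungraan → konutungran.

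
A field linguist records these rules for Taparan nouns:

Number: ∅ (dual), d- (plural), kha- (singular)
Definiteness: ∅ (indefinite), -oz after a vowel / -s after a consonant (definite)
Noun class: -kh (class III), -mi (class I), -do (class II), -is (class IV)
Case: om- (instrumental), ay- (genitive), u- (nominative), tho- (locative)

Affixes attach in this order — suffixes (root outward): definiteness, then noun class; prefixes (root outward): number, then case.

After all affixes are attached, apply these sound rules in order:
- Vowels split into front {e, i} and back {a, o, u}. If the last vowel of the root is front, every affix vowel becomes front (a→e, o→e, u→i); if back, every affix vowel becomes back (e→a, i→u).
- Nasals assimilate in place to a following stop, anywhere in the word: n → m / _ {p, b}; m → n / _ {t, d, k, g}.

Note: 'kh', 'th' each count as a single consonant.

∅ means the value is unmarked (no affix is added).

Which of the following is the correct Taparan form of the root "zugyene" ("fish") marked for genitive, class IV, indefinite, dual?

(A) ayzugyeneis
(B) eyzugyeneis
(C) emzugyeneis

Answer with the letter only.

B

definiteness = indefinite: zero marking, form stays zugyene.
number = dual: zero marking, form stays zugyene.
Attach case genitive ay- → ayzugyene.
Attach noun class class IV -is → ayzugyeneis.
Apply vowel harmony: ayzugyeneis → eyzugyeneis.
Nasal assimilation: no change.
So the correct form is eyzugyeneis, option (B).
(A) ayzugyeneis is wrong: it fails to apply the sound rule(s).
(C) emzugyeneis is wrong: it uses instrumental instead of genitive for case.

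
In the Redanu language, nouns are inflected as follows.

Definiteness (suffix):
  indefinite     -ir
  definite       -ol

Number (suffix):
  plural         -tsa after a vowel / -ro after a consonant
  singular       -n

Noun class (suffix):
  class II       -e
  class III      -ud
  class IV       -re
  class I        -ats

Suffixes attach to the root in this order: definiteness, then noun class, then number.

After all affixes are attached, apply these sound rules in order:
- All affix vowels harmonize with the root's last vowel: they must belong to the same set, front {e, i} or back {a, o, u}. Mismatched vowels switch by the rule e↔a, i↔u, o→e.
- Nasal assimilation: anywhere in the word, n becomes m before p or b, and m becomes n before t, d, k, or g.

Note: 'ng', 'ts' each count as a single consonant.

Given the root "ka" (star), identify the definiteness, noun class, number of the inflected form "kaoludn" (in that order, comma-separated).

definite, class III, singular

Segment: ka-ol-ud-n.
definiteness: -ol → definite.
noun class: -ud → class III.
number: -n → singular.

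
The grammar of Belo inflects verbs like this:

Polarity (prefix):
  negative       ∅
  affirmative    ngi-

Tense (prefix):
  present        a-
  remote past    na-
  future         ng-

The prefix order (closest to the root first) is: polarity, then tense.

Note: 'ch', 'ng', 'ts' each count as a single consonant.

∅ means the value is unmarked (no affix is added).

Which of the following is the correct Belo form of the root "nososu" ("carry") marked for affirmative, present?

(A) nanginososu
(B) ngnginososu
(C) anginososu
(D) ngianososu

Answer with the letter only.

C

Attach polarity affirmative ngi- → nginososu.
Attach tense present a- → anginososu.
So the correct form is anginososu, option (C).
(B) ngnginososu is wrong: it uses future instead of present for tense.
(D) ngianososu is wrong: it has the affixes in the wrong order.
(A) nanginososu is wrong: it uses remote past instead of present for tense.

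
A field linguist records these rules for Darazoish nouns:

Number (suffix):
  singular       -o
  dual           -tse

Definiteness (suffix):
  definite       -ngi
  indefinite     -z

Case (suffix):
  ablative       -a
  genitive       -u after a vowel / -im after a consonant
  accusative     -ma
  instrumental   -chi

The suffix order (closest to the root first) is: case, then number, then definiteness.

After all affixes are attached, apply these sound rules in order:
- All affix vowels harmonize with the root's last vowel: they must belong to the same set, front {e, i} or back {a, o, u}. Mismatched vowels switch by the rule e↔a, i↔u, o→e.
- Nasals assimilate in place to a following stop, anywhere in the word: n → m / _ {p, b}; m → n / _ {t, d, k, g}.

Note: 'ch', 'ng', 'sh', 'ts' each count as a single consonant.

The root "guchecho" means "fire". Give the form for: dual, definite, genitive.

guchechoutsangu

Attach case genitive -u (after vowel 'o') → guchechou.
Attach number dual -tse → guchechoutse.
Attach definiteness definite -ngi → guchechoutsengi.
Apply vowel harmony: guchechoutsengi → guchechoutsangu.
Nasal assimilation: no change.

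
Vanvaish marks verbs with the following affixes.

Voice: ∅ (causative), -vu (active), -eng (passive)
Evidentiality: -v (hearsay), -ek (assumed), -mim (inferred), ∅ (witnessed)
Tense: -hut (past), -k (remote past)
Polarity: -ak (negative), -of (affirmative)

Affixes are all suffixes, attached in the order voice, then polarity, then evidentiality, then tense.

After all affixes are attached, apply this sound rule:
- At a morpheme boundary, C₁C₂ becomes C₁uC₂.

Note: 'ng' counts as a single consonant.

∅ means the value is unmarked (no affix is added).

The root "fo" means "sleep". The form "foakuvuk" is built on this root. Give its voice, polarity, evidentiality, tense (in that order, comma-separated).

causative, negative, hearsay, remote past

Segment: fo-ak-v-k.
voice: ∅ → causative.
polarity: -ak → negative.
evidentiality: -v → hearsay.
tense: -k → remote past.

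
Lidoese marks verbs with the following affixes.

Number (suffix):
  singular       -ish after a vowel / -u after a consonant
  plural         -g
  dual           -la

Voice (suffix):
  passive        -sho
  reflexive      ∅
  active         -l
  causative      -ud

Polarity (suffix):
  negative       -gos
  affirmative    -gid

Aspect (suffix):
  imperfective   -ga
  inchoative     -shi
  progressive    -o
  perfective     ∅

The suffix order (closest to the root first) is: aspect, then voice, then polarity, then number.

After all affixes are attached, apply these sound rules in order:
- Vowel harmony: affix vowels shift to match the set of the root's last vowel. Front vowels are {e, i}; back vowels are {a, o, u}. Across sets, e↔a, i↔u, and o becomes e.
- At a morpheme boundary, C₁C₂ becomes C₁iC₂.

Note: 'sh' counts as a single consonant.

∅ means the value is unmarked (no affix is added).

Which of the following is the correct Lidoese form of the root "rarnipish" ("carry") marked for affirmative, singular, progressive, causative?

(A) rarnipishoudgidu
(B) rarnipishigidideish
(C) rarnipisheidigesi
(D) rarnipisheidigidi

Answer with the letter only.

D

Attach aspect progressive -o → rarnipisho.
Attach voice causative -ud → rarnipishoud.
Attach polarity affirmative -gid → rarnipishoudgid.
Attach number singular -u (after consonant 'd') → rarnipishoudgidu.
Apply vowel harmony: rarnipishoudgidu → rarnipisheidgidi.
Apply epenthesis: rarnipisheidgidi → rarnipisheidigidi.
So the correct form is rarnipisheidigidi, option (D).
(B) rarnipishigidideish is wrong: it has the affixes in the wrong order.
(A) rarnipishoudgidu is wrong: it fails to apply the sound rule(s).
(C) rarnipisheidigesi is wrong: it uses negative instead of affirmative for polarity.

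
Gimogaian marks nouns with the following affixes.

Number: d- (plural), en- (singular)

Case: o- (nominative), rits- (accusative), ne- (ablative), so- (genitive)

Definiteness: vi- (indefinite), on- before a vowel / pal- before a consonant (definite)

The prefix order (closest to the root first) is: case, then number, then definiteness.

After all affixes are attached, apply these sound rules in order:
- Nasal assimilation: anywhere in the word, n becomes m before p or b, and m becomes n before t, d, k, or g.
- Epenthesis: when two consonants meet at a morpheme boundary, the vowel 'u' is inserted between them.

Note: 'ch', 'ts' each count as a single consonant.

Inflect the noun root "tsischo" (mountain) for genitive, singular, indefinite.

Attach case genitive so- → sotsischo.
Attach number singular en- → ensotsischo.
Attach definiteness indefinite vi- → viensotsischo.
Nasal assimilation: no change.
Apply epenthesis: viensotsischo → vienusotsischo.

vienusotsischo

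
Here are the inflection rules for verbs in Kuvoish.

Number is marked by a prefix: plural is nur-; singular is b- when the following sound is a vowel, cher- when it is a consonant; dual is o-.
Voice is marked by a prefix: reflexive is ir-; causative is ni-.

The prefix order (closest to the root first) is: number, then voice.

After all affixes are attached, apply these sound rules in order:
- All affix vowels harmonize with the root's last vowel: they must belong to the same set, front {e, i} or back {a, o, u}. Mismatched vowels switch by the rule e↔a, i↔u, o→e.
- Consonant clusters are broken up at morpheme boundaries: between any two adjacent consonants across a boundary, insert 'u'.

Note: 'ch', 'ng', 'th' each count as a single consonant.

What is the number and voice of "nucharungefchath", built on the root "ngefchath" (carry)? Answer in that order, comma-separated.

singular, causative

Segment: ni-cher-ngefchath.
number: b/cher- → singular.
voice: ni- → causative.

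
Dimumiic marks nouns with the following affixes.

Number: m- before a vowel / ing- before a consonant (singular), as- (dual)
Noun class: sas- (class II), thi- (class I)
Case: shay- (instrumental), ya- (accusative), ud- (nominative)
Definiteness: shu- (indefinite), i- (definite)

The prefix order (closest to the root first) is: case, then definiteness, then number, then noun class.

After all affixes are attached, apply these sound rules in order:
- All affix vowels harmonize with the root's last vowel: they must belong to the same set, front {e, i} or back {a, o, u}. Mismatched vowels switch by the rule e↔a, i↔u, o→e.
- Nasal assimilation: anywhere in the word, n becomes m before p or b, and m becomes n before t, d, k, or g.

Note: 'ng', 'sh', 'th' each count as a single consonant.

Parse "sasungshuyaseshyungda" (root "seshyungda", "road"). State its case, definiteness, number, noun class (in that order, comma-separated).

accusative, indefinite, singular, class II

Segment: sas-ing-shu-ya-seshyungda.
case: ya- → accusative.
definiteness: shu- → indefinite.
number: m/ing- → singular.
noun class: sas- → class II.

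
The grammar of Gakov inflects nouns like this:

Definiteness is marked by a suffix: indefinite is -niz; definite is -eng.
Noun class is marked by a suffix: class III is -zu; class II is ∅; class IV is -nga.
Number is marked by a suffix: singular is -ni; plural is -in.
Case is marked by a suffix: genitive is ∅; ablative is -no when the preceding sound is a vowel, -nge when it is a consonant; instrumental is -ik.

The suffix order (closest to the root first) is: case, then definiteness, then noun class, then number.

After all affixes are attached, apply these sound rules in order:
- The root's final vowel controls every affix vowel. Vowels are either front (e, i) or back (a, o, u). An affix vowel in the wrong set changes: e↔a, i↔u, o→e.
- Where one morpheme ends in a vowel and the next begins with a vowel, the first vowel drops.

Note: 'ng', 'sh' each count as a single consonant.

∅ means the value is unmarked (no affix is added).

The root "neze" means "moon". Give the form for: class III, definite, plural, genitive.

nezengzin

case = genitive: zero marking, form stays neze.
Attach definiteness definite -eng → nezeeng.
Attach noun class class III -zu → nezeengzu.
Attach number plural -in → nezeengzuin.
Apply vowel harmony: nezeengzuin → nezeengziin.
Apply vowel deletion: nezeengziin → nezengzin.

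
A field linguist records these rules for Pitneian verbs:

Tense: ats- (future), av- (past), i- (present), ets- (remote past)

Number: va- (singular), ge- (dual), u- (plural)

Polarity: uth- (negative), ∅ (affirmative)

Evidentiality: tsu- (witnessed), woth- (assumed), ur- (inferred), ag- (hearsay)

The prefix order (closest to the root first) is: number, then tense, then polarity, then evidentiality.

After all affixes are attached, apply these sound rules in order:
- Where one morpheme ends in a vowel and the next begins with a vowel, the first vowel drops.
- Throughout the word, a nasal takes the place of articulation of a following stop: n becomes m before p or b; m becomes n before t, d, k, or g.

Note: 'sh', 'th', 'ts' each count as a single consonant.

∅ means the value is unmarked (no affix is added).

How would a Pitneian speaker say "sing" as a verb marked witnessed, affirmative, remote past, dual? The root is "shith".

Attach number dual ge- → geshith.
Attach tense remote past ets- → etsgeshith.
polarity = affirmative: zero marking, form stays etsgeshith.
Attach evidentiality witnessed tsu- → tsuetsgeshith.
Apply vowel deletion: tsuetsgeshith → tsetsgeshith.
Nasal assimilation: no change.

tsetsgeshith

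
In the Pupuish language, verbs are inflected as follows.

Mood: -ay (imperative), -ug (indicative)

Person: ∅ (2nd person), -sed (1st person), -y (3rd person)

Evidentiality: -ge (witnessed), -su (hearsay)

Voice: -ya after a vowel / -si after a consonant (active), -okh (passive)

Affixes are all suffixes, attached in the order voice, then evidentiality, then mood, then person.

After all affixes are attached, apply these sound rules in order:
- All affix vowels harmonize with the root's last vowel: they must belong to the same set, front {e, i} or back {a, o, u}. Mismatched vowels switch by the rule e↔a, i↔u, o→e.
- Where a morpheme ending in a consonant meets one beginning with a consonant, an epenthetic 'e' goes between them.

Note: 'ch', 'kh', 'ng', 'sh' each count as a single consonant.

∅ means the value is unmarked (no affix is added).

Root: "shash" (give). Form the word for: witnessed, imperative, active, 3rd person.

Attach voice active -si (after consonant 'sh') → shashsi.
Attach evidentiality witnessed -ge → shashsige.
Attach mood imperative -ay → shashsigeay.
Attach person 3rd person -y → shashsigeayy.
Apply vowel harmony: shashsigeayy → shashsugaayy.
Apply epenthesis: shashsugaayy → shashesugaayey.

shashesugaayey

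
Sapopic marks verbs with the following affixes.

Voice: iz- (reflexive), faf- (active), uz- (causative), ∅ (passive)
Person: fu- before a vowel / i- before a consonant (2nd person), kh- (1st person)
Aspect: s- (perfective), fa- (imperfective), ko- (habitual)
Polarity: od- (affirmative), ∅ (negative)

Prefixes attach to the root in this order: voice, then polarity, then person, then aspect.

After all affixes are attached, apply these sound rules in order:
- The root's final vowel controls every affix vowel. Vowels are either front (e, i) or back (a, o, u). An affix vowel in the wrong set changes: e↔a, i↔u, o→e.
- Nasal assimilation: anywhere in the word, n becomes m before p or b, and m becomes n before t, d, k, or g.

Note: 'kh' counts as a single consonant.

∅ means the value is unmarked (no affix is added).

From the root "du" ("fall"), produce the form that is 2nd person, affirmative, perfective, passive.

sfuoddu

voice = passive: zero marking, form stays du.
Attach polarity affirmative od- → oddu.
Attach person 2nd person fu- (before vowel 'o') → fuoddu.
Attach aspect perfective s- → sfuoddu.
Vowel harmony: no change.
Nasal assimilation: no change.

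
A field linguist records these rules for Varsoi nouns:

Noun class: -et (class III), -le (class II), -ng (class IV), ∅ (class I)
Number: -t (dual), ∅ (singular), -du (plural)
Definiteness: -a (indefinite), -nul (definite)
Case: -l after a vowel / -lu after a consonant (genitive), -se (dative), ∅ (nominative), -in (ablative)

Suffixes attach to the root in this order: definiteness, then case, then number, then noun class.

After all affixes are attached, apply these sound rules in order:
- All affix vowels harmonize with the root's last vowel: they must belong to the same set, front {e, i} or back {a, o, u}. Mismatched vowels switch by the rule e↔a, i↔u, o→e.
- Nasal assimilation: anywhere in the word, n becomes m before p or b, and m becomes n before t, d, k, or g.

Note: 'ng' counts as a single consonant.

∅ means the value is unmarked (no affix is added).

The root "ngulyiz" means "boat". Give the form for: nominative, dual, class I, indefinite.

ngulyizet

Attach definiteness indefinite -a → ngulyiza.
case = nominative: zero marking, form stays ngulyiza.
Attach number dual -t → ngulyizat.
noun class = class I: zero marking, form stays ngulyizat.
Apply vowel harmony: ngulyizat → ngulyizet.
Nasal assimilation: no change.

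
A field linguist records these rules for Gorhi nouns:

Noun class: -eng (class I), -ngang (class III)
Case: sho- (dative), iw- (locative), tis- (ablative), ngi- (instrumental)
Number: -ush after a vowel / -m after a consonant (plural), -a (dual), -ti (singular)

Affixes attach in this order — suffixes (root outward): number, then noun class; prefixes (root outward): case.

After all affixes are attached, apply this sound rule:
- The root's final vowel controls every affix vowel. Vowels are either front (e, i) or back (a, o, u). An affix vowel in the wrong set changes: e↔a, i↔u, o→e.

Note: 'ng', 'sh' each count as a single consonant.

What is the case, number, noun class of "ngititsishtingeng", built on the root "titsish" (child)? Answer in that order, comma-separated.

instrumental, singular, class III

Segment: ngi-titsish-ti-ngang.
case: ngi- → instrumental.
number: -ti → singular.
noun class: -ngang → class III.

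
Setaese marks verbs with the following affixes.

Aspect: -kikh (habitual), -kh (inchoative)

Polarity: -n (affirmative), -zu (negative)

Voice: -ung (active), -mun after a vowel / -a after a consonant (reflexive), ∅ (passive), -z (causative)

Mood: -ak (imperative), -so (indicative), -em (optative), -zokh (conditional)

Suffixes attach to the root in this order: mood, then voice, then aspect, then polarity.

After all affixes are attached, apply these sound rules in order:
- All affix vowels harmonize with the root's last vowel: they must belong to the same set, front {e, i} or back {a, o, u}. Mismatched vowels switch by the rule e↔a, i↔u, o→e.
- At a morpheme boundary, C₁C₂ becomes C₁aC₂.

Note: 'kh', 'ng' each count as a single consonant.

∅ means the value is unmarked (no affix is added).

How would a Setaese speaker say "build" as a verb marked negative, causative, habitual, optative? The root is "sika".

Attach mood optative -em → sikaem.
Attach voice causative -z → sikaemz.
Attach aspect habitual -kikh → sikaemzkikh.
Attach polarity negative -zu → sikaemzkikhzu.
Apply vowel harmony: sikaemzkikhzu → sikaamzkukhzu.
Apply epenthesis: sikaamzkukhzu → sikaamazakukhazu.

sikaamazakukhazu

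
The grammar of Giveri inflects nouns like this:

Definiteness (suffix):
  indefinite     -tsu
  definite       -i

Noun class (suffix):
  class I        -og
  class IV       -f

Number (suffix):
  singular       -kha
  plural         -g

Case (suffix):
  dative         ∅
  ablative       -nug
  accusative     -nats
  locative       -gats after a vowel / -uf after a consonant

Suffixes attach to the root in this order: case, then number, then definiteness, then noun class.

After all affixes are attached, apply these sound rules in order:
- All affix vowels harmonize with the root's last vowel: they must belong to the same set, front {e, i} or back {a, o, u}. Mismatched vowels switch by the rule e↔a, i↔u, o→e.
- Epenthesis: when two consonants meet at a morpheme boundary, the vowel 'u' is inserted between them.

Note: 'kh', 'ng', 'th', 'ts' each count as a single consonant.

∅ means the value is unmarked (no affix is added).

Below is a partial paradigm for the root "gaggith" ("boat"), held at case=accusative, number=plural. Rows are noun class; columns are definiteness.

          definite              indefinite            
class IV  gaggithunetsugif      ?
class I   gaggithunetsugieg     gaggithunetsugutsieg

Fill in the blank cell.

Attach case accusative -nats → gaggithnats.
Attach number plural -g → gaggithnatsg.
Attach definiteness indefinite -tsu → gaggithnatsgtsu.
Attach noun class class IV -f → gaggithnatsgtsuf.
Apply vowel harmony: gaggithnatsgtsuf → gaggithnetsgtsif.
Apply epenthesis: gaggithnetsgtsif → gaggithunetsugutsif.

gaggithunetsugutsif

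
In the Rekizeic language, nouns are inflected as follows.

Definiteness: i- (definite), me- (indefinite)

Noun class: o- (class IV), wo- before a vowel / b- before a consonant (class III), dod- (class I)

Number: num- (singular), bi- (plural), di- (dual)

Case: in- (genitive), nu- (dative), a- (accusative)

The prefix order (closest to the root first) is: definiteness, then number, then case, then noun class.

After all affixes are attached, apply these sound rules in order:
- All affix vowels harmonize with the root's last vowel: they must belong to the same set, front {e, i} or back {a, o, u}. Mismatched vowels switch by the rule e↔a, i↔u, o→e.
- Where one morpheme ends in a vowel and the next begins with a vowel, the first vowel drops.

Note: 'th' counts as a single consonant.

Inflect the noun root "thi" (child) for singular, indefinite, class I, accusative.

Attach definiteness indefinite me- → methi.
Attach number singular num- → nummethi.
Attach case accusative a- → anummethi.
Attach noun class class I dod- → dodanummethi.
Apply vowel harmony: dodanummethi → dedenimmethi.
Vowel deletion: no change.

dedenimmethi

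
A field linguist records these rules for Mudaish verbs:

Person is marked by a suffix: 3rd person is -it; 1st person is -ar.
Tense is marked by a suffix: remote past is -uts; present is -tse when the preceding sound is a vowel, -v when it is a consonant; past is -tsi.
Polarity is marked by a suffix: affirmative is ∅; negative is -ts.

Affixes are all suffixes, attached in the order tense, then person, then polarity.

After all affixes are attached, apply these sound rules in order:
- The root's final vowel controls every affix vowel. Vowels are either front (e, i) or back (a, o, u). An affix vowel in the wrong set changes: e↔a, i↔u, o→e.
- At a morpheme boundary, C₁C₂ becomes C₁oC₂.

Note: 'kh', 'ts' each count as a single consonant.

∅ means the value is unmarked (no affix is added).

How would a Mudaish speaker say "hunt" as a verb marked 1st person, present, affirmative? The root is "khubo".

khubotsaar

Attach tense present -tse (after vowel 'o') → khubotse.
Attach person 1st person -ar → khubotsear.
polarity = affirmative: zero marking, form stays khubotsear.
Apply vowel harmony: khubotsear → khubotsaar.
Epenthesis: no change.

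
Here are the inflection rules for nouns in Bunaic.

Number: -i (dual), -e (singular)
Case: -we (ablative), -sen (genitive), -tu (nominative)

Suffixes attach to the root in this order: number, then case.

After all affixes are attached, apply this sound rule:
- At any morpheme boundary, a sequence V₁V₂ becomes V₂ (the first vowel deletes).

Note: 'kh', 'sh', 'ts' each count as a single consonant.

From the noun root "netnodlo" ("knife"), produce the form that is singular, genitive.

netnodlesen

Attach number singular -e → netnodloe.
Attach case genitive -sen → netnodloesen.
Apply vowel deletion: netnodloesen → netnodlesen.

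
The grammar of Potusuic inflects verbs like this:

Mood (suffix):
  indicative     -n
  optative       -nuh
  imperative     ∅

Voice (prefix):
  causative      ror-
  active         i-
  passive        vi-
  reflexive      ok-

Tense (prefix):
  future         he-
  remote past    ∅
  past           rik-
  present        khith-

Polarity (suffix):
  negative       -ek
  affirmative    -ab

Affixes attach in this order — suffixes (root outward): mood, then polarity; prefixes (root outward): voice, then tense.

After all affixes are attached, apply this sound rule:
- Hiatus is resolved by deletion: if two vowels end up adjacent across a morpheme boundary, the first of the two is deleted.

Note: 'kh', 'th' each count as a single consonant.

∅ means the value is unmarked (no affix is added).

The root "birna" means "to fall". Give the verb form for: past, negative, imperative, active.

Attach voice active i- → ibirna.
mood = imperative: zero marking, form stays ibirna.
Attach polarity negative -ek → ibirnaek.
Attach tense past rik- → rikibirnaek.
Apply vowel deletion: rikibirnaek → rikibirnek.

rikibirnek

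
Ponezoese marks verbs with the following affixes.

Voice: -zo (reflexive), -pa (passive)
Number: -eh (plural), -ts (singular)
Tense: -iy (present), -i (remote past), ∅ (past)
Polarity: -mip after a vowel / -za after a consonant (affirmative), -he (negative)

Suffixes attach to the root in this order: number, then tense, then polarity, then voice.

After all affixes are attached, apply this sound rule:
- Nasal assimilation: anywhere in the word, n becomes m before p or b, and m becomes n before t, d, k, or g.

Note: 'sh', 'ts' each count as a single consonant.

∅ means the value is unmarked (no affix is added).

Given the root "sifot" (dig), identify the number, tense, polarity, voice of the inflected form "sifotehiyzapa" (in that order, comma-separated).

Segment: sifot-eh-iy-za-pa.
number: -eh → plural.
tense: -iy → present.
polarity: -mip/za → affirmative.
voice: -pa → passive.

plural, present, affirmative, passive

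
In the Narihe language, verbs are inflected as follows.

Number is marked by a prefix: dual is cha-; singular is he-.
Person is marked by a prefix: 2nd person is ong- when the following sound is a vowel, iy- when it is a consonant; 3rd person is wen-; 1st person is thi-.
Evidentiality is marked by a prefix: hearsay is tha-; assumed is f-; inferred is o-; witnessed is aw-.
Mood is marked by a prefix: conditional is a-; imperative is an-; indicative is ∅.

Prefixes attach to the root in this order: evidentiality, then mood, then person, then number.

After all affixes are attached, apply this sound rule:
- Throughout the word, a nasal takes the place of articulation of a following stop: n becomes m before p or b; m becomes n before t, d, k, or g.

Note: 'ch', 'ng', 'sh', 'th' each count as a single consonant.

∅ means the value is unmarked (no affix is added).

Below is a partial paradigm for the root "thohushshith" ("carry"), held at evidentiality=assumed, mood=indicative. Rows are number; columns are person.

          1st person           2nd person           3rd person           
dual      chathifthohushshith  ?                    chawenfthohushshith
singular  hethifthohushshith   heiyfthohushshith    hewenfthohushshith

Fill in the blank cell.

chaiyfthohushshith

Attach evidentiality assumed f- → fthohushshith.
mood = indicative: zero marking, form stays fthohushshith.
Attach person 2nd person iy- (before consonant 'f') → iyfthohushshith.
Attach number dual cha- → chaiyfthohushshith.
Nasal assimilation: no change.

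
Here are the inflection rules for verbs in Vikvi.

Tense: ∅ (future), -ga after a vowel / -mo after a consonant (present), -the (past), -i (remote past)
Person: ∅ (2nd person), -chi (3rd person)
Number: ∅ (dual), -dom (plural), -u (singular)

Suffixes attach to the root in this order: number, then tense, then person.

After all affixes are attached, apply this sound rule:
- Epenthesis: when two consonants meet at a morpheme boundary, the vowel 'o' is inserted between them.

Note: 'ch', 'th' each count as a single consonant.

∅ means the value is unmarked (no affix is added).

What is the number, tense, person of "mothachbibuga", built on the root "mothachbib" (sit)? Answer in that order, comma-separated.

singular, present, 2nd person

Segment: mothachbib-u-ga.
number: -u → singular.
tense: -ga/mo → present.
person: ∅ → 2nd person.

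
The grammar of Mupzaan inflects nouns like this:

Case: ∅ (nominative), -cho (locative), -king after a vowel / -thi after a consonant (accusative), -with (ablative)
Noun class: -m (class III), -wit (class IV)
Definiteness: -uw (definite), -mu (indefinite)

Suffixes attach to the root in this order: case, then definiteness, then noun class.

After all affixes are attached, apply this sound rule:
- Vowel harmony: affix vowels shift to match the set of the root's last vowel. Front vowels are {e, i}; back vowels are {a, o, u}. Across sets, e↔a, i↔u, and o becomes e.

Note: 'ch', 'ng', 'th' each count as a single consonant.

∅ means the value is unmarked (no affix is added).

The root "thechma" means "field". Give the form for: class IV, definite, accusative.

thechmakunguwwut

Attach case accusative -king (after vowel 'a') → thechmaking.
Attach definiteness definite -uw → thechmakinguw.
Attach noun class class IV -wit → thechmakinguwwit.
Apply vowel harmony: thechmakinguwwit → thechmakunguwwut.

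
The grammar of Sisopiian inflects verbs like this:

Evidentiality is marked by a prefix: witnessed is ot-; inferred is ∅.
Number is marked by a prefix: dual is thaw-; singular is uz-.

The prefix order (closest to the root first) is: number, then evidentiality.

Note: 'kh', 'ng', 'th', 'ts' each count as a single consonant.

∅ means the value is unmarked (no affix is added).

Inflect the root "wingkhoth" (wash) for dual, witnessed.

Attach number dual thaw- → thawwingkhoth.
Attach evidentiality witnessed ot- → otthawwingkhoth.

otthawwingkhoth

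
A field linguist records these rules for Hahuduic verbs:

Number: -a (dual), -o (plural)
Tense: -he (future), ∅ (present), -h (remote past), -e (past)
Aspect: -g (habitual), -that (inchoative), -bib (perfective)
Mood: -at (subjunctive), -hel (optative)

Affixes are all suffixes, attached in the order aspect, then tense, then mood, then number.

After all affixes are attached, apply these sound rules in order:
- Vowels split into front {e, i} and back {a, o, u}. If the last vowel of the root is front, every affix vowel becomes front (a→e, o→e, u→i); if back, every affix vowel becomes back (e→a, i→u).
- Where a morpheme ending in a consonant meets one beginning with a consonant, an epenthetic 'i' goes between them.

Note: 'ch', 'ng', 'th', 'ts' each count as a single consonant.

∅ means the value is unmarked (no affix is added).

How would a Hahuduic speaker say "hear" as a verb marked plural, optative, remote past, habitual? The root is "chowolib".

chowolibigihihele

Attach aspect habitual -g → chowolibg.
Attach tense remote past -h → chowolibgh.
Attach mood optative -hel → chowolibghhel.
Attach number plural -o → chowolibghhelo.
Apply vowel harmony: chowolibghhelo → chowolibghhele.
Apply epenthesis: chowolibghhele → chowolibigihihele.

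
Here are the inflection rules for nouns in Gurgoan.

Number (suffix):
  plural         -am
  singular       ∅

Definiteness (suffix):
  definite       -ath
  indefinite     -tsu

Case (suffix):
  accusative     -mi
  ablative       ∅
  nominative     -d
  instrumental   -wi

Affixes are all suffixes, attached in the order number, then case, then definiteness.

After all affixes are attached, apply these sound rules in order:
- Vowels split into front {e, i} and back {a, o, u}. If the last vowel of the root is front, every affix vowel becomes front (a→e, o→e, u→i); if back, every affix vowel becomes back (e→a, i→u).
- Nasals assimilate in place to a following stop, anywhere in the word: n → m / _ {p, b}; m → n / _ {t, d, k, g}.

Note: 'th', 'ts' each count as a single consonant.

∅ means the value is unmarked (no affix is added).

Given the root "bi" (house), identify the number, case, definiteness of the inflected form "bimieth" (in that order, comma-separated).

singular, accusative, definite

Segment: bi-mi-ath.
number: ∅ → singular.
case: -mi → accusative.
definiteness: -ath → definite.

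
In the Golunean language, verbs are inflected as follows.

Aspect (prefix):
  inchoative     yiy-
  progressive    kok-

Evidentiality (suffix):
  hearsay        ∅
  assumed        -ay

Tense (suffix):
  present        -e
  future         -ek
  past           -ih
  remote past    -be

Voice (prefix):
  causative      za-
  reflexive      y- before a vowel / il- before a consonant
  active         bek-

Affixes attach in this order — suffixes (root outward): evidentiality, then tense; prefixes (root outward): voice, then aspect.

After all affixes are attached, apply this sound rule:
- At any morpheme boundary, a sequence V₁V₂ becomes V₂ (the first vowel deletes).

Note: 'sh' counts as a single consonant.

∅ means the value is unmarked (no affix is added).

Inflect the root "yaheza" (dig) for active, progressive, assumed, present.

Attach voice active bek- → bekyaheza.
Attach evidentiality assumed -ay → bekyahezaay.
Attach tense present -e → bekyahezaaye.
Attach aspect progressive kok- → kokbekyahezaaye.
Apply vowel deletion: kokbekyahezaaye → kokbekyahezaye.

kokbekyahezaye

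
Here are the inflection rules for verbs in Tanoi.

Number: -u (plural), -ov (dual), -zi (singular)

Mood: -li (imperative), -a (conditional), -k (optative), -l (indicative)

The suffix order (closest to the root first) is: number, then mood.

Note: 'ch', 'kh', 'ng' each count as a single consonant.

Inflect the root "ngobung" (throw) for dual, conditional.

ngobungova

Attach number dual -ov → ngobungov.
Attach mood conditional -a → ngobungova.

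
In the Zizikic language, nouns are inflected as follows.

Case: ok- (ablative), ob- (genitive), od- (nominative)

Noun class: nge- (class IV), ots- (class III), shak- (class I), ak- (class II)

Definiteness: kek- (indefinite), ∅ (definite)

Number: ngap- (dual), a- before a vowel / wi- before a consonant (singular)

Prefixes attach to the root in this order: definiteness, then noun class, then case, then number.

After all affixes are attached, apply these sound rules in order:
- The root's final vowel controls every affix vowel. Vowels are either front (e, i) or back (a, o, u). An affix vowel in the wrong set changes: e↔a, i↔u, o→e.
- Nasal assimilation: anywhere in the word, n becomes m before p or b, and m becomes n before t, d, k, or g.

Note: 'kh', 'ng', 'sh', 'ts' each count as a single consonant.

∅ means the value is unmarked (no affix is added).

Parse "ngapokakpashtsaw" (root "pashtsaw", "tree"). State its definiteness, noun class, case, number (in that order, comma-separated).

definite, class II, ablative, dual

Segment: ngap-ok-ak-pashtsaw.
definiteness: ∅ → definite.
noun class: ak- → class II.
case: ok- → ablative.
number: ngap- → dual.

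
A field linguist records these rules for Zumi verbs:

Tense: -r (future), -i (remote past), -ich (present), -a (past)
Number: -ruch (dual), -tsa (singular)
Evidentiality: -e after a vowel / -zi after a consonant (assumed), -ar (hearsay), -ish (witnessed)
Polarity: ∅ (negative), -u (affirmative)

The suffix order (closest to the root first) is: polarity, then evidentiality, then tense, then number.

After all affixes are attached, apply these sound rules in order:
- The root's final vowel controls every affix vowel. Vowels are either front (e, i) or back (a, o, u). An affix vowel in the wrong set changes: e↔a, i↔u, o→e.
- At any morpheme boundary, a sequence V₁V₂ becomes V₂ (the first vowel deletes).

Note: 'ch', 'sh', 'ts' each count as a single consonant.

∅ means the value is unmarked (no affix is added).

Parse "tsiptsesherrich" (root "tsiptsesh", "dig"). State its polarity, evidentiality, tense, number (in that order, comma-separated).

Segment: tsiptsesh-u-e-r-ruch.
polarity: -u → affirmative.
evidentiality: -e/zi → assumed.
tense: -r → future.
number: -ruch → dual.

affirmative, assumed, future, dual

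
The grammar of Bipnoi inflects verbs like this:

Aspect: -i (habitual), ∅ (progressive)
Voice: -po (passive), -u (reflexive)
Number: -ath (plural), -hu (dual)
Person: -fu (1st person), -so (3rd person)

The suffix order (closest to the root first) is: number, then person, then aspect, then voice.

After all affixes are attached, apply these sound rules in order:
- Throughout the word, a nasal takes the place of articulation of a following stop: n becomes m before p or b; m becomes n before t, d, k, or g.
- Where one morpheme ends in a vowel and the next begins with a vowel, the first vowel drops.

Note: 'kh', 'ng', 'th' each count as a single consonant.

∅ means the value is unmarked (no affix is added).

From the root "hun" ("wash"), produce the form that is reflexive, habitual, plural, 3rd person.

hunathsu

Attach number plural -ath → hunath.
Attach person 3rd person -so → hunathso.
Attach aspect habitual -i → hunathsoi.
Attach voice reflexive -u → hunathsoiu.
Nasal assimilation: no change.
Apply vowel deletion: hunathsoiu → hunathsu.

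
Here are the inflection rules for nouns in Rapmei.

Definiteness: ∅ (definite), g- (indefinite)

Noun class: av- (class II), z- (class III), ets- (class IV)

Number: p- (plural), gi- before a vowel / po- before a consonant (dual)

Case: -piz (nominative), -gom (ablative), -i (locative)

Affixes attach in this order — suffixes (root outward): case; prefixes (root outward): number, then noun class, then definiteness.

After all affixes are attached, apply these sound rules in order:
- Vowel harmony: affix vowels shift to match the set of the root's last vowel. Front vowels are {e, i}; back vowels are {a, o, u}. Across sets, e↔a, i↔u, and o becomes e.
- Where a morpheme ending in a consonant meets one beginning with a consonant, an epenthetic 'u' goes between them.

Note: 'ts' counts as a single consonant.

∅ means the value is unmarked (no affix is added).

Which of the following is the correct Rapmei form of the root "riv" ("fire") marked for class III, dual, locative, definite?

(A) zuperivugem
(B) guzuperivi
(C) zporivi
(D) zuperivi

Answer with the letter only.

Attach number dual po- (before consonant 'r') → poriv.
Attach noun class class III z- → zporiv.
definiteness = definite: zero marking, form stays zporiv.
Attach case locative -i → zporivi.
Apply vowel harmony: zporivi → zperivi.
Apply epenthesis: zperivi → zuperivi.
So the correct form is zuperivi, option (D).
(A) zuperivugem is wrong: it uses ablative instead of locative for case.
(B) guzuperivi is wrong: it uses indefinite instead of definite for definiteness.
(C) zporivi is wrong: it fails to apply the sound rule(s).

D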